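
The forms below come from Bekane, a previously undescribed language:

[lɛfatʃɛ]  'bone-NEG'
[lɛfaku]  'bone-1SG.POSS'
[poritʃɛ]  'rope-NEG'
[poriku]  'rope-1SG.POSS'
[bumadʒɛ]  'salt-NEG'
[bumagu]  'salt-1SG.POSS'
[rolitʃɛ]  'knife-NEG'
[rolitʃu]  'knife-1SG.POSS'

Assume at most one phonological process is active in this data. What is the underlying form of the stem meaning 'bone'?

The root 'bone' surfaces as [lɛfatʃɛ] and [lɛfaku], with a stem-final [tʃ] ~ [k] alternation.
The stem 'knife' ([rolitʃɛ], [rolitʃu]) shows [tʃ] unchanged in both environments, so [tʃ] cannot be basic with [k] derived before the 1SG.POSS suffix.
The alternation reflects palatalization before a front vowel: /k/ and /g/ become palato-alveolar [tʃ] and [dʒ] before a front vowel. /k/ is underlying.

/lɛfak/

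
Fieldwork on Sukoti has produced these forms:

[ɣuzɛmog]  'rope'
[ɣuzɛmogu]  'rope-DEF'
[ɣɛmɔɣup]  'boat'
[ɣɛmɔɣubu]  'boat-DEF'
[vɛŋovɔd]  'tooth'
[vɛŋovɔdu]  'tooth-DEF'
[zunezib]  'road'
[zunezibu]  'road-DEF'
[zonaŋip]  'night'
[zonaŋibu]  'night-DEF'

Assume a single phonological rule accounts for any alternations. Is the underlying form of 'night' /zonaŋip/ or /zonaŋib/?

The stem for 'night' ends in [p] in [zonaŋip] but [b] in [zonaŋibu].
Compare 'road', with invariant [b] in [zunezib] and [zunezibu]: an analysis with underlying /b/ and a rule producing [p] in isolation would wrongly predict alternation here too.
Therefore /p/ is basic and [b] is derived by intervocalic voicing (voiceless stops become voiced between vowels).

/zonaŋip/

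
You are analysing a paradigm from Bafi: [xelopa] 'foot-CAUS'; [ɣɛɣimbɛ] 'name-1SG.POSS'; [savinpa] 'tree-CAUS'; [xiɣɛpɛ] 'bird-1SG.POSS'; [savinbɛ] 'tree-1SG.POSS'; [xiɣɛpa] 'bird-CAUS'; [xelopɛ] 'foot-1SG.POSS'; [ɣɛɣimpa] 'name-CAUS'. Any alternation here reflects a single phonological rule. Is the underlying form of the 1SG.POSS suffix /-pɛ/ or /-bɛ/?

The 1SG.POSS morpheme has two allomorphs, [-bɛ] and [-pɛ].
The CAUS suffix, which begins with [p], is invariant after every stem; so [p] is not altered by any rule here.
The 1SG.POSS suffix is therefore /-bɛ/ underlyingly, with post-vocalic devoicing: voiced stops become voiceless after a vowel.

/-bɛ/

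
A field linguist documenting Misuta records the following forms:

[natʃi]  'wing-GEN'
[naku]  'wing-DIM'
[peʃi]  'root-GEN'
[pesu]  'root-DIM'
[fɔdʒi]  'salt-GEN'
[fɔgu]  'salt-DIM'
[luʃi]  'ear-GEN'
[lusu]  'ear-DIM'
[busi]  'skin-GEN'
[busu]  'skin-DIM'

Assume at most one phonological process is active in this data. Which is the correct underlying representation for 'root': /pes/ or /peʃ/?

/peʃ/

The root 'root' surfaces as [peʃi] and [pesu], with a stem-final [ʃ] ~ [s] alternation.
If /s/ were underlying and a rule turned it into [ʃ] before the GEN suffix, 'skin' would also alternate; but it has [s] in both [busi] and [busu].
So /ʃ/ is underlying, and a rule of depalatalization — palato-alveolar /tʃ/, /dʒ/ and /ʃ/ become [k], [g] and [s] when no front vowel follows — gives [s].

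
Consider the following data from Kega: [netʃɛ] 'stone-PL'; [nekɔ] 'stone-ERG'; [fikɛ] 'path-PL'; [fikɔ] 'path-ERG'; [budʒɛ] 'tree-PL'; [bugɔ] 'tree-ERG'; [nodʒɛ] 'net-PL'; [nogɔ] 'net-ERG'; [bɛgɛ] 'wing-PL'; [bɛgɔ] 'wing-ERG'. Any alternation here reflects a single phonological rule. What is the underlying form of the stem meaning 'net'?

The root 'net' surfaces as [nodʒɛ] and [nogɔ], with a stem-final [dʒ] ~ [g] alternation.
But 'wing' keeps [g] in both environments ([bɛgɛ], [bɛgɔ]), so there is no rule changing /g/ to [dʒ] before the PL suffix.
Therefore /dʒ/ is basic and [g] is derived by depalatalization (palato-alveolar /tʃ/ and /dʒ/ become [k] and [g] when no front vowel follows).
So 'net' = /nodʒ/.

/nodʒ/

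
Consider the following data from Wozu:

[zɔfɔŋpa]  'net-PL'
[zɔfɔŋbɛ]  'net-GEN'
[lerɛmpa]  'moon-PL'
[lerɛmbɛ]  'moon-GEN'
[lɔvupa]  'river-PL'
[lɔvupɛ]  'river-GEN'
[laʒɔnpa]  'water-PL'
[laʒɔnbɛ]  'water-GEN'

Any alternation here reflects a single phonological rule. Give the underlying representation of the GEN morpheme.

/-bɛ/

The GEN morpheme has two allomorphs, [-bɛ] and [-pɛ].
By contrast the PL suffix keeps its initial [p] throughout — that segment must be underlying.
The GEN suffix is therefore /-bɛ/ underlyingly, with post-vocalic devoicing: voiced stops become voiceless after a vowel.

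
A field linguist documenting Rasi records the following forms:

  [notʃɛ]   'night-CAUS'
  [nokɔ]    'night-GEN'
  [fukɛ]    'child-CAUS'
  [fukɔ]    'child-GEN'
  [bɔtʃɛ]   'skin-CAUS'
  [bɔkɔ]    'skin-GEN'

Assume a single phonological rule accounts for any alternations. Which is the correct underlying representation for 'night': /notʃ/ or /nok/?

/notʃ/

The root 'night' surfaces as [notʃɛ] and [nokɔ], with a stem-final [tʃ] ~ [k] alternation.
Compare 'child', with invariant [k] in [fukɛ] and [fukɔ]: an analysis with underlying /k/ and a rule producing [tʃ] before the CAUS suffix would wrongly predict alternation here too.
The underlying segment must be /tʃ/; palato-alveolar /tʃ/ becomes [k] when no front vowel follows, yielding [k] there.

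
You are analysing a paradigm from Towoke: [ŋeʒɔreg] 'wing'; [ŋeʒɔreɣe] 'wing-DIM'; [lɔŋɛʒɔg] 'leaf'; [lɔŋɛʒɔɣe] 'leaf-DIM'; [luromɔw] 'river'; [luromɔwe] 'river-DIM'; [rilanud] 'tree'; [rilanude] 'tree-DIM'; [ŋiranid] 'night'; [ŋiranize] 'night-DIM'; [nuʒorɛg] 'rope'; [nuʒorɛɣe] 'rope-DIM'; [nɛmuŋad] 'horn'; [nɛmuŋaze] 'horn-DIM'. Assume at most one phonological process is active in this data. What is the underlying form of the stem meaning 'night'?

/ŋiraniz/

In [ŋiranid] and [ŋiranize] the final segment of 'night' alternates: [d] ~ [z].
Compare 'tree', with invariant [d] in [rilanud] and [rilanude]: an analysis with underlying /d/ and a rule producing [z] before the DIM suffix would wrongly predict alternation here too.
So /z/ is underlying, and a rule of word-final hardening — voiced fricatives become stops word-finally — gives [d].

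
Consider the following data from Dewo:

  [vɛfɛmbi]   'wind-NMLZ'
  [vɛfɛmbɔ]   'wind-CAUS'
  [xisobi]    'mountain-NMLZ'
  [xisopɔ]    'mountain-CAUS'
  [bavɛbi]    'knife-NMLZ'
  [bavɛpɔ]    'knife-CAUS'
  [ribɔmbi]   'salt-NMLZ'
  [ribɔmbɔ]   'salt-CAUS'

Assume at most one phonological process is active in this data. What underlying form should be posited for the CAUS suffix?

/-pɔ/

The CAUS morpheme has two allomorphs, [-bɔ] and [-pɔ].
By contrast the NMLZ suffix keeps its initial [b] throughout — that segment must be underlying.
So the underlying form is /-pɔ/, and voiceless stops become voiced after a nasal.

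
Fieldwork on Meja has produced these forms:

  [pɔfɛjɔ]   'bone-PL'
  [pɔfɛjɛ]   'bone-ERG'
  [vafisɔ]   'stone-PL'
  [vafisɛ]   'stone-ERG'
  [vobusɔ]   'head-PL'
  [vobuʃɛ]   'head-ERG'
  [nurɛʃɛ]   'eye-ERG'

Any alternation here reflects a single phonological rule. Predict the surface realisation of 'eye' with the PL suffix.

The stem for 'head' ends in [s] in [vobusɔ] but [ʃ] in [vobuʃɛ].
The stem 'stone' ([vafisɔ], [vafisɛ]) shows [s] unchanged in both environments, so [s] cannot be basic with [ʃ] derived before the ERG suffix.
The alternation reflects depalatalization: palato-alveolar /ʃ/ becomes [s] when no front vowel follows. /ʃ/ is underlying.
The one attested form of 'eye', [nurɛʃɛ], shows underlying /nurɛʃ/. Applying the same rule when no front vowel follows gives [nurɛsɔ].

[nurɛsɔ]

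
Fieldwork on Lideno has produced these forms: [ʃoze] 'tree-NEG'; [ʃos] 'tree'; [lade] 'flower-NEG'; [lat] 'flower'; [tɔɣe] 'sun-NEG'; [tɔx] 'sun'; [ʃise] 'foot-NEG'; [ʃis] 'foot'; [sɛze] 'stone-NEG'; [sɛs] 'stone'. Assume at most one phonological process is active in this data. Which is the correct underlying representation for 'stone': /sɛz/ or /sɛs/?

/sɛz/

In [sɛze] and [sɛs] the final segment of 'stone' alternates: [z] ~ [s].
The stem 'foot' ([ʃise], [ʃis]) shows [s] unchanged in both environments, so [s] cannot be basic with [z] derived before the NEG suffix.
The alternation reflects word-final obstruent devoicing: voiced obstruents become voiceless word-finally. /z/ is underlying.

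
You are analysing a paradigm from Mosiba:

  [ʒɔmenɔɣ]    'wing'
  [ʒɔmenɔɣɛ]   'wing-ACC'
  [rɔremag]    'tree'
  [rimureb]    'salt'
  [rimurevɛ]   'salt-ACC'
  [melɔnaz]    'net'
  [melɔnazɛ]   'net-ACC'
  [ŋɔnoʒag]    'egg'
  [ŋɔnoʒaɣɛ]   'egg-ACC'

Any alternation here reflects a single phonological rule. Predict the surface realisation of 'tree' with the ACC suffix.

[rɔremaɣɛ]

The stem for 'egg' ends in [g] in [ŋɔnoʒag] but [ɣ] in [ŋɔnoʒaɣɛ].
If /ɣ/ were underlying and a rule turned it into [g] in isolation, 'wing' would also alternate; but it has [ɣ] in both [ʒɔmenɔɣ] and [ʒɔmenɔɣɛ].
So /g/ is underlying, and a rule of intervocalic spirantization — voiced stops become fricatives between vowels — gives [ɣ].
From [rɔremag] the stem 'tree' is /rɔremag/; between vowels this yields [rɔremaɣɛ].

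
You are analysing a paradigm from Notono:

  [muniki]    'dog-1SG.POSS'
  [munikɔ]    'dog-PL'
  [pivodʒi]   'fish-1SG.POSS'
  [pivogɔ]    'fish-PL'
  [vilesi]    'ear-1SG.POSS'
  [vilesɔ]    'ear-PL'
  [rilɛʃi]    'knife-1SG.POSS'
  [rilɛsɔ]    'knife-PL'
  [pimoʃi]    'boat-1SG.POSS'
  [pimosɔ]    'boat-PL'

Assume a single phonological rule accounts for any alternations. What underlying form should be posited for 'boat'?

In [pimoʃi] and [pimosɔ] the final segment of 'boat' alternates: [ʃ] ~ [s].
But 'ear' keeps [s] in both environments ([vilesi], [vilesɔ]), so there is no rule changing /s/ to [ʃ] before the 1SG.POSS suffix.
The alternation reflects depalatalization: palato-alveolar /dʒ/ and /ʃ/ become [g] and [s] when no front vowel follows. /ʃ/ is underlying.
So 'boat' = /pimoʃ/.

/pimoʃ/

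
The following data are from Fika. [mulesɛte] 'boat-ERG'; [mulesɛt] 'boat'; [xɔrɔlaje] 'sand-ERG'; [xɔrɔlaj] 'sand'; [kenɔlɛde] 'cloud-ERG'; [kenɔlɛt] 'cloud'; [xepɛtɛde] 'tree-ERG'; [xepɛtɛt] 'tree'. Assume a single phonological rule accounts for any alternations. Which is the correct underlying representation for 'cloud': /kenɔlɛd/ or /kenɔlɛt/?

The stem for 'cloud' ends in [d] in [kenɔlɛde] but [t] in [kenɔlɛt].
But 'boat' keeps [t] in both environments ([mulesɛte], [mulesɛt]), so there is no rule changing /t/ to [d] before the ERG suffix.
The alternation reflects word-final obstruent devoicing: voiced obstruents become voiceless word-finally. /d/ is underlying.

/kenɔlɛd/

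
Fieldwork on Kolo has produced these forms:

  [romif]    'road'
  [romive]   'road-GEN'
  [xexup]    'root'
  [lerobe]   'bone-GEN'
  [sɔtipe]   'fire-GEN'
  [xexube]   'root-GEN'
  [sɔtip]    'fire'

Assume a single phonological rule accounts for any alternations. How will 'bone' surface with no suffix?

[lerop]

The stem for 'root' ends in [b] in [xexube] but [p] in [xexup].
Compare 'fire', with invariant [p] in [sɔtipe] and [sɔtip]: an analysis with underlying /p/ and a rule producing [b] before the GEN suffix would wrongly predict alternation here too.
So /b/ is underlying, and a rule of word-final obstruent devoicing — voiced obstruents become voiceless word-finally — gives [p].
The one attested form of 'bone', [lerobe], shows underlying /lerob/. Applying the same rule word-finally gives [lerop].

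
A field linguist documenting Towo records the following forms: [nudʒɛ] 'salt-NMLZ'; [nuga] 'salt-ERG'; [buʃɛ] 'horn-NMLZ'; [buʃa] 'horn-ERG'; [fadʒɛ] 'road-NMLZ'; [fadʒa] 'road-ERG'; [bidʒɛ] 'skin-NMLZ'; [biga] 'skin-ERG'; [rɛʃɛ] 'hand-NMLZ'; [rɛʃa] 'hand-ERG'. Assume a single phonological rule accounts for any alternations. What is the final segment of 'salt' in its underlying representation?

'salt' shows [dʒ] ~ [g] at the end of the stem ([nudʒɛ] vs [nuga]).
Compare 'road', with invariant [dʒ] in [fadʒɛ] and [fadʒa]: an analysis with underlying /dʒ/ and a rule producing [g] before the ERG suffix would wrongly predict alternation here too.
So /g/ is underlying, and a rule of palatalization before a front vowel — /g/ becomes palato-alveolar [dʒ] before a front vowel — gives [dʒ].

/g/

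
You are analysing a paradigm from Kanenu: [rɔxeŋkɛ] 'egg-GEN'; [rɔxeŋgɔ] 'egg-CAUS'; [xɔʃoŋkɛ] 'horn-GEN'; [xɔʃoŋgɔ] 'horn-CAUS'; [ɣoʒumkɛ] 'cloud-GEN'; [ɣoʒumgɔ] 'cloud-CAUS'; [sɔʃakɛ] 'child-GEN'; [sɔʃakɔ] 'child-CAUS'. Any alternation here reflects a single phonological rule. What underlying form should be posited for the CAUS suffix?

/-gɔ/

The CAUS suffix surfaces as [-gɔ] and [-kɔ], depending on the final segment of the stem.
By contrast the GEN suffix keeps its initial [k] throughout — that segment must be underlying.
So the underlying form is /-gɔ/, and voiced stops become voiceless after a vowel.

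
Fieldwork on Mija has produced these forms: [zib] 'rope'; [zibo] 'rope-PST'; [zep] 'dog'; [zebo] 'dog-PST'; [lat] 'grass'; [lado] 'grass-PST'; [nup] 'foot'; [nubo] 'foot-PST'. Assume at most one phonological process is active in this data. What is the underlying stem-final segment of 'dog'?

The stem for 'dog' ends in [p] in [zep] but [b] in [zebo].
The stem 'rope' ([zib], [zibo]) shows [b] unchanged in both environments, so [b] cannot be basic with [p] derived in isolation.
Therefore /p/ is basic and [b] is derived by intervocalic voicing (voiceless stops become voiced between vowels).

/p/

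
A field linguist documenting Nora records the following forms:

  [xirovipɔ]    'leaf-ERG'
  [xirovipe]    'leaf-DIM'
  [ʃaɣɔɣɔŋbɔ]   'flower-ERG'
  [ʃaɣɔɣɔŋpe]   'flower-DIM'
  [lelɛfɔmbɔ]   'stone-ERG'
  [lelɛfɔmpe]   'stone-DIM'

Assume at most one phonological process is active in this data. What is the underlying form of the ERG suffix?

/-bɔ/

The ERG morpheme has two allomorphs, [-bɔ] and [-pɔ].
The DIM suffix, which begins with [p], is invariant after every stem; so [p] is not altered by any rule here.
So the underlying form is /-bɔ/, and voiced stops become voiceless after a vowel.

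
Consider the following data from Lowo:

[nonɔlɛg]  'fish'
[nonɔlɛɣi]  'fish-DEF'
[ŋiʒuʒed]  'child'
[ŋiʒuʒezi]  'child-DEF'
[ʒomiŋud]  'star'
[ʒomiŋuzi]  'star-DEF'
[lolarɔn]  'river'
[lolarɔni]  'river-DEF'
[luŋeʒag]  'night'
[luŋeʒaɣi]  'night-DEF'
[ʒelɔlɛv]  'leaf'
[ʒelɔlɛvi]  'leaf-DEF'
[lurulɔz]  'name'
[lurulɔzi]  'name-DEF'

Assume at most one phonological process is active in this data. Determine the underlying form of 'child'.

In [ŋiʒuʒed] and [ŋiʒuʒezi] the final segment of 'child' alternates: [d] ~ [z].
But 'name' keeps [z] in both environments ([lurulɔz], [lurulɔzi]), so there is no rule changing /z/ to [d] in isolation.
The alternation reflects intervocalic spirantization: voiced stops become fricatives between vowels. /d/ is underlying.
Hence 'child' is /ŋiʒuʒed/ underlyingly.

/ŋiʒuʒed/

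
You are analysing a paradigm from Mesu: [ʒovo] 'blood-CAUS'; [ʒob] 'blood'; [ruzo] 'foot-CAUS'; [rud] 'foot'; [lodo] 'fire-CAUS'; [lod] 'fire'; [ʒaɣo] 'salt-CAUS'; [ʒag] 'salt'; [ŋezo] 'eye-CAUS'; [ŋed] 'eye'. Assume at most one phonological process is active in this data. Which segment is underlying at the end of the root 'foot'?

'foot' shows [z] ~ [d] at the end of the stem ([ruzo] vs [rud]).
If /d/ were underlying and a rule turned it into [z] before the CAUS suffix, 'fire' would also alternate; but it has [d] in both [lodo] and [lod].
The underlying segment must be /z/; voiced fricatives become stops word-finally, yielding [d] there.

/z/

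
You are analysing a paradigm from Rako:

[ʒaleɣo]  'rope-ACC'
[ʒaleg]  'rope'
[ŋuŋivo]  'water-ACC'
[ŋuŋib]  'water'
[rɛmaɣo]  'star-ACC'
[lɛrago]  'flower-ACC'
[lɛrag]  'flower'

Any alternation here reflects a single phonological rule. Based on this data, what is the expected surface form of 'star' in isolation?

[rɛmag]

The root 'rope' surfaces as [ʒaleɣo] and [ʒaleg], with a stem-final [ɣ] ~ [g] alternation.
If /g/ were underlying and a rule turned it into [ɣ] before the ACC suffix, 'flower' would also alternate; but it has [g] in both [lɛrago] and [lɛrag].
The alternation reflects word-final hardening: voiced fricatives become stops word-finally. /ɣ/ is underlying.
The one attested form of 'star', [rɛmaɣo], shows underlying /rɛmaɣ/. Applying the same rule word-finally gives [rɛmag].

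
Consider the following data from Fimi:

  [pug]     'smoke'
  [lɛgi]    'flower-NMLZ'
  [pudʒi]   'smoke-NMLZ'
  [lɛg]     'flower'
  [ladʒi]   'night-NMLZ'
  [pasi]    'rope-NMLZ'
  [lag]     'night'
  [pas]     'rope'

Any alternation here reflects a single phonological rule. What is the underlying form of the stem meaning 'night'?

The stem for 'night' ends in [dʒ] in [ladʒi] but [g] in [lag].
Compare 'flower', with invariant [g] in [lɛgi] and [lɛg]: an analysis with underlying /g/ and a rule producing [dʒ] before the NMLZ suffix would wrongly predict alternation here too.
So /dʒ/ is underlying, and a rule of depalatalization — palato-alveolar /dʒ/ becomes [g] when no front vowel follows — gives [g].
The underlying form of 'night' is therefore /ladʒ/.

/ladʒ/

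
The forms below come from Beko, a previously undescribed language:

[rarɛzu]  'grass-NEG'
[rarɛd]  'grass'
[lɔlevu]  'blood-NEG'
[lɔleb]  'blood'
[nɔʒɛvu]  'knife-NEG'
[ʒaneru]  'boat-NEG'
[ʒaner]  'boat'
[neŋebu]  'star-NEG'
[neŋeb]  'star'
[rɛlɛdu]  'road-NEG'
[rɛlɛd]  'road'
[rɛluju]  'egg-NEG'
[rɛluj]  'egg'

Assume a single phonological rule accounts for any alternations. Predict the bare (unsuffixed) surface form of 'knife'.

[nɔʒɛb]

'blood' shows [v] ~ [b] at the end of the stem ([lɔlevu] vs [lɔleb]).
The stem 'star' ([neŋebu], [neŋeb]) shows [b] unchanged in both environments, so [b] cannot be basic with [v] derived before the NEG suffix.
Therefore /v/ is basic and [b] is derived by word-final hardening (voiced fricatives become stops word-finally).
From [nɔʒɛvu] the stem 'knife' is /nɔʒɛv/; word-finally this yields [nɔʒɛb].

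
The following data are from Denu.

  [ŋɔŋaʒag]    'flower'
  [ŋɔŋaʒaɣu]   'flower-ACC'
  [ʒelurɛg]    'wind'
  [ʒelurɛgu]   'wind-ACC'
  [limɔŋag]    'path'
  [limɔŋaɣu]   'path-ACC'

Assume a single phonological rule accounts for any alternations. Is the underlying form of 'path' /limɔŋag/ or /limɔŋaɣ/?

The root 'path' surfaces as [limɔŋag] and [limɔŋaɣu], with a stem-final [g] ~ [ɣ] alternation.
If /g/ were underlying and a rule turned it into [ɣ] before the ACC suffix, 'wind' would also alternate; but it has [g] in both [ʒelurɛg] and [ʒelurɛgu].
Therefore /ɣ/ is basic and [g] is derived by word-final hardening (voiced fricatives become stops word-finally).

/limɔŋaɣ/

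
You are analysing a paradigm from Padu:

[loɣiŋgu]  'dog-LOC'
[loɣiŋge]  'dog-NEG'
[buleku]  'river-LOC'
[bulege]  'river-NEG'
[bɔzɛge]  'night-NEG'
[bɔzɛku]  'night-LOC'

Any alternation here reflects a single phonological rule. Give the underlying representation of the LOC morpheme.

The LOC morpheme has two allomorphs, [-gu] and [-ku].
The NEG suffix, which begins with [g], is invariant after every stem; so [g] is not altered by any rule here.
The LOC suffix is therefore /-ku/ underlyingly, with post-nasal voicing: voiceless stops become voiced after a nasal.

/-ku/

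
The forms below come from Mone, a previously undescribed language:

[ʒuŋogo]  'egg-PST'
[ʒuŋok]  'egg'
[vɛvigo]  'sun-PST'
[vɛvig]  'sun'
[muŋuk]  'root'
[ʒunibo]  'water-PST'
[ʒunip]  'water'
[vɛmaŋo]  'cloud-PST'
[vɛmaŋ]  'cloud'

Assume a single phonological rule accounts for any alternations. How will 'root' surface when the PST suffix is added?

'egg' shows [g] ~ [k] at the end of the stem ([ʒuŋogo] vs [ʒuŋok]).
The stem 'sun' ([vɛvigo], [vɛvig]) shows [g] unchanged in both environments, so [g] cannot be basic with [k] derived in isolation.
So /k/ is underlying, and a rule of intervocalic voicing — voiceless stops become voiced between vowels — gives [g].
The one attested form of 'root', [muŋuk], shows underlying /muŋuk/. Applying the same rule between vowels gives [muŋugo].

[muŋugo]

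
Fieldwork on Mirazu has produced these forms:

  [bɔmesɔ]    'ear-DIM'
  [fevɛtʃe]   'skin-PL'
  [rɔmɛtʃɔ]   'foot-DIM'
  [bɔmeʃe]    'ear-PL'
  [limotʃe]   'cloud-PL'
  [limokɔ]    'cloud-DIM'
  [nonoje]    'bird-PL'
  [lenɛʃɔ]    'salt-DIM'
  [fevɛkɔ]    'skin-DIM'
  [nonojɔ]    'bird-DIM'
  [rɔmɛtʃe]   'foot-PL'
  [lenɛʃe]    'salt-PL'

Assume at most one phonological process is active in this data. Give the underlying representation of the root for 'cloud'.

/limok/

'cloud' shows [k] ~ [tʃ] at the end of the stem ([limokɔ] vs [limotʃe]).
The stem 'foot' ([rɔmɛtʃɔ], [rɔmɛtʃe]) shows [tʃ] unchanged in both environments, so [tʃ] cannot be basic with [k] derived before the DIM suffix.
Therefore /k/ is basic and [tʃ] is derived by palatalization before a front vowel (/k/ and /s/ become palato-alveolar [tʃ] and [ʃ] before a front vowel).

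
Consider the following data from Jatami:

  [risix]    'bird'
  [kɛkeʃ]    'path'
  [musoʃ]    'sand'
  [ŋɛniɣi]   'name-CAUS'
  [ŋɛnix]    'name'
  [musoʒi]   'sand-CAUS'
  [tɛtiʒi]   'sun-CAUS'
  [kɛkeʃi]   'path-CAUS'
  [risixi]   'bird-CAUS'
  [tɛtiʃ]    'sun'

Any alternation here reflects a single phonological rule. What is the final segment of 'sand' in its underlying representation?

In [musoʃ] and [musoʒi] the final segment of 'sand' alternates: [ʃ] ~ [ʒ].
But 'path' keeps [ʃ] in both environments ([kɛkeʃ], [kɛkeʃi]), so there is no rule changing /ʃ/ to [ʒ] before the CAUS suffix.
So /ʒ/ is underlying, and a rule of word-final obstruent devoicing — voiced obstruents become voiceless word-finally — gives [ʃ].

/ʒ/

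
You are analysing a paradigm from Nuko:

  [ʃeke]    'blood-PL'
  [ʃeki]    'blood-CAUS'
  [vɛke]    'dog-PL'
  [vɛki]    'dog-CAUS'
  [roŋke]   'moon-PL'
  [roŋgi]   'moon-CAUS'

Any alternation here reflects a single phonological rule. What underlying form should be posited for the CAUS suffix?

The CAUS suffix surfaces as [-gi] and [-ki], depending on the final segment of the stem.
By contrast the PL suffix keeps its initial [k] throughout — that segment must be underlying.
So the underlying form is /-gi/, and voiced stops become voiceless after a vowel.

/-gi/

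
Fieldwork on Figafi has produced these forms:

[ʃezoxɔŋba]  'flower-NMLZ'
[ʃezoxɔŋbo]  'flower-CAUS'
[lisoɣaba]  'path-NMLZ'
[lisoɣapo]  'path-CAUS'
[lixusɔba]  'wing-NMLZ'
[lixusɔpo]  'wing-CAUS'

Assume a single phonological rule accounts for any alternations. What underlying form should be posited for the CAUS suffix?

/-po/

The CAUS morpheme has two allomorphs, [-bo] and [-po].
By contrast the NMLZ suffix keeps its initial [b] throughout — that segment must be underlying.
So the underlying form is /-po/, and voiceless stops become voiced after a nasal.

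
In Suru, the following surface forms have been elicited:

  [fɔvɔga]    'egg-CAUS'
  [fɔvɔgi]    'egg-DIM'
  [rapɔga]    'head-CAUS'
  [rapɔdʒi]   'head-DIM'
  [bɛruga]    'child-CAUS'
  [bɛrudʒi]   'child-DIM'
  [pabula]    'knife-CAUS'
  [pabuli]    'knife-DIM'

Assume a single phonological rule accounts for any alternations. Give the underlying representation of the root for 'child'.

/bɛrudʒ/

The stem for 'child' ends in [g] in [bɛruga] but [dʒ] in [bɛrudʒi].
Compare 'egg', with invariant [g] in [fɔvɔga] and [fɔvɔgi]: an analysis with underlying /g/ and a rule producing [dʒ] before the DIM suffix would wrongly predict alternation here too.
The alternation reflects depalatalization: palato-alveolar /dʒ/ becomes [g] when no front vowel follows. /dʒ/ is underlying.
The underlying form of 'child' is therefore /bɛrudʒ/.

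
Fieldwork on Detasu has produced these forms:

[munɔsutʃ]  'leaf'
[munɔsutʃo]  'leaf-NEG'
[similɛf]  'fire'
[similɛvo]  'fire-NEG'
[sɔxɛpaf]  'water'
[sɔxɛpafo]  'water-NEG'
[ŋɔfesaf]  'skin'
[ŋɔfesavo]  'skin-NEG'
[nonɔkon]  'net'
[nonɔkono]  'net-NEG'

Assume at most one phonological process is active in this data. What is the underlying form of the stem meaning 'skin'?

The root 'skin' surfaces as [ŋɔfesaf] and [ŋɔfesavo], with a stem-final [f] ~ [v] alternation.
Compare 'water', with invariant [f] in [sɔxɛpaf] and [sɔxɛpafo]: an analysis with underlying /f/ and a rule producing [v] before the NEG suffix would wrongly predict alternation here too.
So /v/ is underlying, and a rule of word-final obstruent devoicing — voiced obstruents become voiceless word-finally — gives [f].
So 'skin' = /ŋɔfesav/.

/ŋɔfesav/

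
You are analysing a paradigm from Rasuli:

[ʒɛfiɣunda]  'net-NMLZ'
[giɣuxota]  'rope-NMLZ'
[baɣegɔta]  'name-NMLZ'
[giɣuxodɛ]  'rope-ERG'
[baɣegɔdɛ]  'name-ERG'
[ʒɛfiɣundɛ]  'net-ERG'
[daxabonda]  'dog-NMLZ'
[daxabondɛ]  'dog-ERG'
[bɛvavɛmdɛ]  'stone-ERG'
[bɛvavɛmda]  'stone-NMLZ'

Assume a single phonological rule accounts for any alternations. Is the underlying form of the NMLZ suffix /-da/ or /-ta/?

/-ta/

The NMLZ morpheme has two allomorphs, [-da] and [-ta].
By contrast the ERG suffix keeps its initial [d] throughout — that segment must be underlying.
The NMLZ suffix is therefore /-ta/ underlyingly, with post-nasal voicing: voiceless stops become voiced after a nasal.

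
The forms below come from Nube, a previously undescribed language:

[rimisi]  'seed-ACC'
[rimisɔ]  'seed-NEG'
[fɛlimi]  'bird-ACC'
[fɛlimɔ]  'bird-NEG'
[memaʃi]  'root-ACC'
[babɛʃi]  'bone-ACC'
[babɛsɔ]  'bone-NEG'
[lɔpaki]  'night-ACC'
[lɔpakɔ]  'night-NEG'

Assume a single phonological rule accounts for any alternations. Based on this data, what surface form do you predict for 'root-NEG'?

[memasɔ]

In [babɛʃi] and [babɛsɔ] the final segment of 'bone' alternates: [ʃ] ~ [s].
Compare 'seed', with invariant [s] in [rimisi] and [rimisɔ]: an analysis with underlying /s/ and a rule producing [ʃ] before the ACC suffix would wrongly predict alternation here too.
Therefore /ʃ/ is basic and [s] is derived by depalatalization (palato-alveolar /ʃ/ becomes [s] when no front vowel follows).
From [memaʃi] the stem 'root' is /memaʃ/; when no front vowel follows this yields [memasɔ].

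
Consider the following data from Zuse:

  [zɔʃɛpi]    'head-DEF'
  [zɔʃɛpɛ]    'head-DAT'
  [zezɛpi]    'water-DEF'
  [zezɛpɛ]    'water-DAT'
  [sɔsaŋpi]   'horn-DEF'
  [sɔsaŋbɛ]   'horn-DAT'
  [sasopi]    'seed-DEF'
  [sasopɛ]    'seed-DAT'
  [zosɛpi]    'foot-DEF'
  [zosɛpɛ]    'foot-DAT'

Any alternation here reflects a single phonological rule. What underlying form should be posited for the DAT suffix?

/-bɛ/

The DAT morpheme has two allomorphs, [-bɛ] and [-pɛ].
The DEF suffix, which begins with [p], is invariant after every stem; so [p] is not altered by any rule here.
The DAT suffix is therefore /-bɛ/ underlyingly, with post-vocalic devoicing: voiced stops become voiceless after a vowel.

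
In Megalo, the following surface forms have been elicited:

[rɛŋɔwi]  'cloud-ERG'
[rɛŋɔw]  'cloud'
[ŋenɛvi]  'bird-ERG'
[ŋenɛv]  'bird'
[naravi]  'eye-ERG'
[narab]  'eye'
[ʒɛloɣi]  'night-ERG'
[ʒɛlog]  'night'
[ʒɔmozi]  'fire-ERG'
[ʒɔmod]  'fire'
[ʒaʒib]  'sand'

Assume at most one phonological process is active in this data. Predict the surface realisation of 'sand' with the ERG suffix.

[ʒaʒivi]

In [naravi] and [narab] the final segment of 'eye' alternates: [v] ~ [b].
If /v/ were underlying and a rule turned it into [b] in isolation, 'bird' would also alternate; but it has [v] in both [ŋenɛvi] and [ŋenɛv].
The alternation reflects intervocalic spirantization: voiced stops become fricatives between vowels. /b/ is underlying.
From [ʒaʒib] the stem 'sand' is /ʒaʒib/; between vowels this yields [ʒaʒivi].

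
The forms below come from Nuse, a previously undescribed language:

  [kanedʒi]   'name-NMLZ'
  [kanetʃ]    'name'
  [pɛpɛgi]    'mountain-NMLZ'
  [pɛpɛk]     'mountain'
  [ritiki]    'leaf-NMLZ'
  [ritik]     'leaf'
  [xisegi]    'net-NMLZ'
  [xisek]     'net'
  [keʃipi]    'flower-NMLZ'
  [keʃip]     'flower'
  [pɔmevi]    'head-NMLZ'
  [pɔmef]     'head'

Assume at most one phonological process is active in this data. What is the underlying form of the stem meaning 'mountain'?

/pɛpɛg/

In [pɛpɛgi] and [pɛpɛk] the final segment of 'mountain' alternates: [g] ~ [k].
If /k/ were underlying and a rule turned it into [g] before the NMLZ suffix, 'leaf' would also alternate; but it has [k] in both [ritiki] and [ritik].
So /g/ is underlying, and a rule of word-final obstruent devoicing — voiced obstruents become voiceless word-finally — gives [k].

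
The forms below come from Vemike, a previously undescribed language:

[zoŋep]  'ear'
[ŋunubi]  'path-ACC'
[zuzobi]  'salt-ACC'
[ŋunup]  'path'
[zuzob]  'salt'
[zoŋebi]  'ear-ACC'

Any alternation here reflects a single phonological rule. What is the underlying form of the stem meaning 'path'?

In [ŋunup] and [ŋunubi] the final segment of 'path' alternates: [p] ~ [b].
Compare 'salt', with invariant [b] in [zuzob] and [zuzobi]: an analysis with underlying /b/ and a rule producing [p] in isolation would wrongly predict alternation here too.
The underlying segment must be /p/; voiceless stops become voiced between vowels, yielding [b] there.
So 'path' = /ŋunup/.

/ŋunup/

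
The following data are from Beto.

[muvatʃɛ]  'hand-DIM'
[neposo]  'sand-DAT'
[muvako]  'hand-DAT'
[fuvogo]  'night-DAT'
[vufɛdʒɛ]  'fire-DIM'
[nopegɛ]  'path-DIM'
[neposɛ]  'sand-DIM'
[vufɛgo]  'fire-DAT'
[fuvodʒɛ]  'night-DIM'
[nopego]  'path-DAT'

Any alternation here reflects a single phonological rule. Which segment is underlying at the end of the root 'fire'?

'fire' shows [g] ~ [dʒ] at the end of the stem ([vufɛgo] vs [vufɛdʒɛ]).
But 'path' keeps [g] in both environments ([nopego], [nopegɛ]), so there is no rule changing /g/ to [dʒ] before the DIM suffix.
The alternation reflects depalatalization: palato-alveolar /tʃ/ and /dʒ/ become [k] and [g] when no front vowel follows. /dʒ/ is underlying.

/dʒ/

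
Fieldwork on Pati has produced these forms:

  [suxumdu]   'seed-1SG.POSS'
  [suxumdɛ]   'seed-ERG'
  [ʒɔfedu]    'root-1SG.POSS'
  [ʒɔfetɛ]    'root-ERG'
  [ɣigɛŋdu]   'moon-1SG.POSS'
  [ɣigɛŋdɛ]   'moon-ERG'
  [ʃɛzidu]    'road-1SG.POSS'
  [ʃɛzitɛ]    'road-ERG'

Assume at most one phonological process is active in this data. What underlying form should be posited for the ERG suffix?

/-tɛ/

The ERG morpheme has two allomorphs, [-dɛ] and [-tɛ].
The 1SG.POSS suffix, which begins with [d], is invariant after every stem; so [d] is not altered by any rule here.
The ERG suffix is therefore /-tɛ/ underlyingly, with post-nasal voicing: voiceless stops become voiced after a nasal.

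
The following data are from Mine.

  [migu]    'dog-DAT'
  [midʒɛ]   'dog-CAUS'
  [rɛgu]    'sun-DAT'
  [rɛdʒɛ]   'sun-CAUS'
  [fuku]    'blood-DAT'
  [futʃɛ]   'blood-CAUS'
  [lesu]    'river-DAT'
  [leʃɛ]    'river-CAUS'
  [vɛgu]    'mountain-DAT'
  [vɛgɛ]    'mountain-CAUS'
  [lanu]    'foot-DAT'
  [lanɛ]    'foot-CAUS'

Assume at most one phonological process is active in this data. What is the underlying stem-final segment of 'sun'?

In [rɛgu] and [rɛdʒɛ] the final segment of 'sun' alternates: [g] ~ [dʒ].
The stem 'mountain' ([vɛgu], [vɛgɛ]) shows [g] unchanged in both environments, so [g] cannot be basic with [dʒ] derived before the CAUS suffix.
The alternation reflects depalatalization: palato-alveolar /tʃ/, /dʒ/ and /ʃ/ become [k], [g] and [s] when no front vowel follows. /dʒ/ is underlying.

/dʒ/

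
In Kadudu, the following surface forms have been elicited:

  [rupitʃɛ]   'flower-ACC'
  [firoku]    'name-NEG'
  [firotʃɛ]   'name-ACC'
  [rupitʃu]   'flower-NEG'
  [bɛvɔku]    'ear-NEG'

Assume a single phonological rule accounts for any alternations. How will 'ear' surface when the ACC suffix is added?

[bɛvɔtʃɛ]

The root 'name' surfaces as [firotʃɛ] and [firoku], with a stem-final [tʃ] ~ [k] alternation.
The stem 'flower' ([rupitʃɛ], [rupitʃu]) shows [tʃ] unchanged in both environments, so [tʃ] cannot be basic with [k] derived before the NEG suffix.
Therefore /k/ is basic and [tʃ] is derived by palatalization before a front vowel (/k/ becomes palato-alveolar [tʃ] before a front vowel).
The one attested form of 'ear', [bɛvɔku], shows underlying /bɛvɔk/. Applying the same rule before a front vowel gives [bɛvɔtʃɛ].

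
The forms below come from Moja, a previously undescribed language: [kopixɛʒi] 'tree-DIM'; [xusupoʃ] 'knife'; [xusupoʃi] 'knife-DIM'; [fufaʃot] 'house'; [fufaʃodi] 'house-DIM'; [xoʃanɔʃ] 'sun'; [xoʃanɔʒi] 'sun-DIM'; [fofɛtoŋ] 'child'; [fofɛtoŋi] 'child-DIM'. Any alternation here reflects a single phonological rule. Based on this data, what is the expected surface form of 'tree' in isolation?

The root 'sun' surfaces as [xoʃanɔʃ] and [xoʃanɔʒi], with a stem-final [ʃ] ~ [ʒ] alternation.
But 'knife' keeps [ʃ] in both environments ([xusupoʃ], [xusupoʃi]), so there is no rule changing /ʃ/ to [ʒ] before the DIM suffix.
The underlying segment must be /ʒ/; voiced obstruents become voiceless word-finally, yielding [ʃ] there.
From [kopixɛʒi] the stem 'tree' is /kopixɛʒ/; word-finally this yields [kopixɛʃ].

[kopixɛʃ]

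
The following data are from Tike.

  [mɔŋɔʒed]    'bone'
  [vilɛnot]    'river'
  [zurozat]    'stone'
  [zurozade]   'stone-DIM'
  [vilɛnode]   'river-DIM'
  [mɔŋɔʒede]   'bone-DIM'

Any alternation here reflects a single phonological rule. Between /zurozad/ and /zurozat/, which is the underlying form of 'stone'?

In [zurozade] and [zurozat] the final segment of 'stone' alternates: [d] ~ [t].
If /d/ were underlying and a rule turned it into [t] in isolation, 'bone' would also alternate; but it has [d] in both [mɔŋɔʒede] and [mɔŋɔʒed].
The underlying segment must be /t/; voiceless stops become voiced between vowels, yielding [d] there.

/zurozat/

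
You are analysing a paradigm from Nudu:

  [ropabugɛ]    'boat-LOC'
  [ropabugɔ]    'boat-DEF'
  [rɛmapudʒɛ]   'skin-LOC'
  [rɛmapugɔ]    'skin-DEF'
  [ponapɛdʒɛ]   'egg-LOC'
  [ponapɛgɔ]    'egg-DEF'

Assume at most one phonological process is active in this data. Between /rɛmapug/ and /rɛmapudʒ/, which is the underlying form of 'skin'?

The stem for 'skin' ends in [dʒ] in [rɛmapudʒɛ] but [g] in [rɛmapugɔ].
If /g/ were underlying and a rule turned it into [dʒ] before the LOC suffix, 'boat' would also alternate; but it has [g] in both [ropabugɛ] and [ropabugɔ].
The alternation reflects depalatalization: palato-alveolar /dʒ/ becomes [g] when no front vowel follows. /dʒ/ is underlying.

/rɛmapudʒ/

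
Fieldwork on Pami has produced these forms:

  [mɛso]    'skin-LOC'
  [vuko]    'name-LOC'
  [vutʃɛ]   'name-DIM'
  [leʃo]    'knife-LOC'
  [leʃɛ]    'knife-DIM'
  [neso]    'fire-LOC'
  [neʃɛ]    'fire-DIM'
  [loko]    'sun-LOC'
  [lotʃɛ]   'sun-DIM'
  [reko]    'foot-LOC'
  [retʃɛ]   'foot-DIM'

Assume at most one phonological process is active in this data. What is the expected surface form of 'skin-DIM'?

In [neso] and [neʃɛ] the final segment of 'fire' alternates: [s] ~ [ʃ].
Compare 'knife', with invariant [ʃ] in [leʃo] and [leʃɛ]: an analysis with underlying /ʃ/ and a rule producing [s] before the LOC suffix would wrongly predict alternation here too.
The alternation reflects palatalization before a front vowel: /k/ and /s/ become palato-alveolar [tʃ] and [ʃ] before a front vowel. /s/ is underlying.
The one attested form of 'skin', [mɛso], shows underlying /mɛs/. Applying the same rule before a front vowel gives [mɛʃɛ].

[mɛʃɛ]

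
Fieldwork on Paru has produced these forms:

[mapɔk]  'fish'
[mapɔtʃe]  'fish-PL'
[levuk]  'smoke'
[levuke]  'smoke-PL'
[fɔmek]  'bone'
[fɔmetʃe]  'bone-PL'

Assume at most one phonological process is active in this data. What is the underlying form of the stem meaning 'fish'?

The root 'fish' surfaces as [mapɔk] and [mapɔtʃe], with a stem-final [k] ~ [tʃ] alternation.
The stem 'smoke' ([levuk], [levuke]) shows [k] unchanged in both environments, so [k] cannot be basic with [tʃ] derived before the PL suffix.
The alternation reflects depalatalization: palato-alveolar /tʃ/ becomes [k] when no front vowel follows. /tʃ/ is underlying.

/mapɔtʃ/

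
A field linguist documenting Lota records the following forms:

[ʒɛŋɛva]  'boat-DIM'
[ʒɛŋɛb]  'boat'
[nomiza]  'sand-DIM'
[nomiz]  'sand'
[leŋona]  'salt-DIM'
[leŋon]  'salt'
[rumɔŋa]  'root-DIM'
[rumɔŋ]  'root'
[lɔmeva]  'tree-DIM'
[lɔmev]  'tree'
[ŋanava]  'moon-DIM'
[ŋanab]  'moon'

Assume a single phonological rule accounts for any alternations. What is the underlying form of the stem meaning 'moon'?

The stem for 'moon' ends in [v] in [ŋanava] but [b] in [ŋanab].
The stem 'tree' ([lɔmeva], [lɔmev]) shows [v] unchanged in both environments, so [v] cannot be basic with [b] derived in isolation.
The alternation reflects intervocalic spirantization: voiced stops become fricatives between vowels. /b/ is underlying.

/ŋanab/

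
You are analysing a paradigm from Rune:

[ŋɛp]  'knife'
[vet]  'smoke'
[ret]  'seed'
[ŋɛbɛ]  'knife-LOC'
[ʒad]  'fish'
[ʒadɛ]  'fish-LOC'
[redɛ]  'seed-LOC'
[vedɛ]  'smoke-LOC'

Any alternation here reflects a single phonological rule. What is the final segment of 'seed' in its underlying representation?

/t/

The root 'seed' surfaces as [ret] and [redɛ], with a stem-final [t] ~ [d] alternation.
Compare 'fish', with invariant [d] in [ʒad] and [ʒadɛ]: an analysis with underlying /d/ and a rule producing [t] in isolation would wrongly predict alternation here too.
The alternation reflects intervocalic voicing: voiceless stops become voiced between vowels. /t/ is underlying.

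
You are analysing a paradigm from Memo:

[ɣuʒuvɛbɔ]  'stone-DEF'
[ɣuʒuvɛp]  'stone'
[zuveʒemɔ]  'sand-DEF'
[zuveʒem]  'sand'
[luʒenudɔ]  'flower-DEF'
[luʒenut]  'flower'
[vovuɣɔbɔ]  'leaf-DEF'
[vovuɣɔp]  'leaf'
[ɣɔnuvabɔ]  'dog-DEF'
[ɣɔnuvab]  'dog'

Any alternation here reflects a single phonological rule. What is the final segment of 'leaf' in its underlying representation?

The stem for 'leaf' ends in [b] in [vovuɣɔbɔ] but [p] in [vovuɣɔp].
Compare 'dog', with invariant [b] in [ɣɔnuvabɔ] and [ɣɔnuvab]: an analysis with underlying /b/ and a rule producing [p] in isolation would wrongly predict alternation here too.
The alternation reflects intervocalic voicing: voiceless stops become voiced between vowels. /p/ is underlying.

/p/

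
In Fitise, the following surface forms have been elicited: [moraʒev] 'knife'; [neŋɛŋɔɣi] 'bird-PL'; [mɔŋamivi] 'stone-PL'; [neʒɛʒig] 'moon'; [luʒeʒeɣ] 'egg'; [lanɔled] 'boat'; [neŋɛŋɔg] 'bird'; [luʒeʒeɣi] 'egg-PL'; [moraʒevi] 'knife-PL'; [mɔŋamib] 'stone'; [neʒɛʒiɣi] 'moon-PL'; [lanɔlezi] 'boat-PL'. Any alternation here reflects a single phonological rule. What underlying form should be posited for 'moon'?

/neʒɛʒig/

In [neʒɛʒiɣi] and [neʒɛʒig] the final segment of 'moon' alternates: [ɣ] ~ [g].
But 'egg' keeps [ɣ] in both environments ([luʒeʒeɣi], [luʒeʒeɣ]), so there is no rule changing /ɣ/ to [g] in isolation.
The alternation reflects intervocalic spirantization: voiced stops become fricatives between vowels. /g/ is underlying.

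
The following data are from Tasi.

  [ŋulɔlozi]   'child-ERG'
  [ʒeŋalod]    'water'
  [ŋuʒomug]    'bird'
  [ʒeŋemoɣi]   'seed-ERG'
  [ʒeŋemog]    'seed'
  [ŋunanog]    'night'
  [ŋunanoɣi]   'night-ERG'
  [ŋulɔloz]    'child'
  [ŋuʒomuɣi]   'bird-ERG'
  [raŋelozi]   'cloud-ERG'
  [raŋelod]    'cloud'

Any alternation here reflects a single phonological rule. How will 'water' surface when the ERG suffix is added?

[ʒeŋalozi]

The stem for 'cloud' ends in [z] in [raŋelozi] but [d] in [raŋelod].
If /z/ were underlying and a rule turned it into [d] in isolation, 'child' would also alternate; but it has [z] in both [ŋulɔlozi] and [ŋulɔloz].
The alternation reflects intervocalic spirantization: voiced stops become fricatives between vowels. /d/ is underlying.
From [ʒeŋalod] the stem 'water' is /ʒeŋalod/; between vowels this yields [ʒeŋalozi].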